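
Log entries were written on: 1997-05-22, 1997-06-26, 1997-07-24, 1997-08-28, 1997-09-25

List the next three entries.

1997-10-23, 1997-11-27, 1997-12-25

All dates are Thursdays, 35, 28, 35, 28 days apart.
Specifically, the 4th Thursday of each month.
October 1997 — 4th Thursday is 1997-10-23.
November 1997 — 4th Thursday is 1997-11-27.
December 1997 — 4th Thursday is 1997-12-25.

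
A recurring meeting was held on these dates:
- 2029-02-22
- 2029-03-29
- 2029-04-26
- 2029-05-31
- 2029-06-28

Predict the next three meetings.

All Thursdays; the gaps (35, 28, 35, 28) vary with month length.
This is the last Thursday of each month.
July 2029 ends with Thursday 2029-07-26.
Last Thursday of August 2029: 2029-08-30.
September 2029 ends with Thursday 2029-09-27.

2029-07-26, 2029-08-30, 2029-09-27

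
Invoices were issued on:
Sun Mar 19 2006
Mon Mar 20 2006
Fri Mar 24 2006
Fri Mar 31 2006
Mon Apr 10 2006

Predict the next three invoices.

The spacing grows by 3 each time: 1, 4, 7, 10 days.
Next gap: 13 days. Mon Apr 10 2006 + 13 days = Sun Apr 23 2006.
Next gap: 16 days. Sun Apr 23 2006 + 16 days = Tue May 9 2006.
Next gap: 19 days. Tue May 9 2006 + 19 days = Sun May 28 2006.

Sun Apr 23 2006, Tue May 9 2006, Sun May 28 2006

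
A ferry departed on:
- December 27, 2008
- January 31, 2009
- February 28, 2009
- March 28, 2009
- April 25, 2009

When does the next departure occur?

All Saturdays; the gaps (35, 28, 28, 28) vary with month length.
This is the last Saturday of each month.
May 2009 ends with Saturday May 30, 2009.

May 30, 2009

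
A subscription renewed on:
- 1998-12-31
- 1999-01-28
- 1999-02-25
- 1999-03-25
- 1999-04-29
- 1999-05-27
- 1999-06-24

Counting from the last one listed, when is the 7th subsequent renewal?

Every date is a Thursday; gaps 28, 28, 28, 35, 28, 28 days.
Each is the last Thursday of its month (at least one falls on the 29th or later, ruling out '4th Thursday').
Last Thursday of July 1999: 1999-07-29.
Last Thursday of August 1999: 1999-08-26.
September 1999 ends with Thursday 1999-09-30.
October 1999 ends with Thursday 1999-10-28.
Last Thursday of November 1999: 1999-11-25.
December 1999 ends with Thursday 1999-12-30.
January 2000 ends with Thursday 2000-01-27.

2000-01-27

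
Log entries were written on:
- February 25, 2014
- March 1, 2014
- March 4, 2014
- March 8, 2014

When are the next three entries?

March 11, 2014; March 15, 2014; March 18, 2014

The gap pattern 4, 3, 4 repeats every 2 events.
These are the Tuesdays and Saturdays of each week.
Next Tuesday: March 11, 2014.
The following Saturday is March 15, 2014.
Next Tuesday: March 18, 2014.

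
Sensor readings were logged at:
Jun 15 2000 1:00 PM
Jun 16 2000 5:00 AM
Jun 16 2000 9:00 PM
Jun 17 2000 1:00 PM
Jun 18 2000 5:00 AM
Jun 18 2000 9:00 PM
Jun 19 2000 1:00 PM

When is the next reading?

Gaps: 16, 16, 16, 16, 16, 16 hours — each event is 16 hours after the previous one.
Jun 19 2000 1:00 PM + 16 h = Jun 20 2000 5:00 AM.

Jun 20 2000 5:00 AM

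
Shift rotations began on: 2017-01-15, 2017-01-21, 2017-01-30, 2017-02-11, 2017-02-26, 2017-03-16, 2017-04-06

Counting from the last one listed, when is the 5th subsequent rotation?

Gaps: 6, 9, 12, 15, 18, 21 days — each gap is 3 larger than the previous one.
Next gap: 24 days. 2017-04-06 + 24 days = 2017-04-30.
Next gap: 27 days. 2017-04-30 + 27 days = 2017-05-27.
Next gap: 30 days. 2017-05-27 + 30 days = 2017-06-26.
Next gap: 33 days. 2017-06-26 + 33 days = 2017-07-29.
Next gap: 36 days. 2017-07-29 + 36 days = 2017-09-03.

2017-09-03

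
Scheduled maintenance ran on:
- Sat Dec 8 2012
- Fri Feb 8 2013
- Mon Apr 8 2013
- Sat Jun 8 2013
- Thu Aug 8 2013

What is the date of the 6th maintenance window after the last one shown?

Fri Aug 8 2014

The day-of-month is always 8 (62, 59, 61, 61 days between events).
So this recurs on the 8th of every 2 months.
October 2013: Tue Oct 8 2013.
Next: December 2013 → Sun Dec 8 2013.
Next: February 2014 → Sat Feb 8 2014.
April 2014: Tue Apr 8 2014.
June 2014: Sun Jun 8 2014.
August 2014: Fri Aug 8 2014.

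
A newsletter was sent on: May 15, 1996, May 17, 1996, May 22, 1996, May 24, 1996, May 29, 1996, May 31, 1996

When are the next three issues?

Every event lands on a Wednesday or Friday (gaps cycle 2, 5, 2, 5, 2).
So the schedule is: every Wednesday and Friday.
The following Wednesday is June 5, 1996.
The following Friday is June 7, 1996.
The following Wednesday is June 12, 1996.

June 5, 1996; June 7, 1996; June 12, 1996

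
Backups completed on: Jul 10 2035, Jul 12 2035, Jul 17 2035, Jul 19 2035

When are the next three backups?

Gaps: 2, 5, 2 days — not constant, but cyclic with period 2.
The events fall on every Tuesday and Thursday.
Next Tuesday: Jul 24 2035.
The following Thursday is Jul 26 2035.
Next Tuesday: Jul 31 2035.

Jul 24 2035, Jul 26 2035, Jul 31 2035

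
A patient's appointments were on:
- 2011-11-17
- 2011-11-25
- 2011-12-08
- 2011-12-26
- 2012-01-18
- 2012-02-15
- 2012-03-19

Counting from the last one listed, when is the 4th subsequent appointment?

2012-09-17

The spacing grows by 5 each time: 8, 13, 18, 23, 28, 33 days.
Next gap: 38 days. 2012-03-19 + 38 days = 2012-04-26.
Next gap: 43 days. 2012-04-26 + 43 days = 2012-06-08.
Next gap: 48 days. 2012-06-08 + 48 days = 2012-07-26.
Next gap: 53 days. 2012-07-26 + 53 days = 2012-09-17.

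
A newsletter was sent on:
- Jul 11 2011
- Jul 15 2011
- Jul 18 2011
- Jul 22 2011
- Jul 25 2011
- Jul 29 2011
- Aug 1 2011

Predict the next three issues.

Aug 5 2011, Aug 8 2011, Aug 12 2011

The gap pattern 4, 3, 4, 3, 4, 3 repeats every 2 events.
These are the Mondays and Fridays of each week.
The following Friday is Aug 5 2011.
The following Monday is Aug 8 2011.
Next Friday: Aug 12 2011.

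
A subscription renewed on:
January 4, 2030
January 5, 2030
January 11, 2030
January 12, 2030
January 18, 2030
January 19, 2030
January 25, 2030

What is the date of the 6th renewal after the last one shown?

Every event lands on a Friday or Saturday (gaps cycle 1, 6, 1, 6, 1, 6).
So the schedule is: every Friday and Saturday.
The following Saturday is January 26, 2030.
The following Friday is February 1, 2030.
The following Saturday is February 2, 2030.
Next Friday: February 8, 2030.
The following Saturday is February 9, 2030.
The following Friday is February 15, 2030.

February 15, 2030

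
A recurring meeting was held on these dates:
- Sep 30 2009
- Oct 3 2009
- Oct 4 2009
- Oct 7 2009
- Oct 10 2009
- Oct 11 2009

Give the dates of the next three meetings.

Oct 14 2009, Oct 17 2009, Oct 18 2009

Every event lands on a Wednesday or Saturday or Sunday (gaps cycle 3, 1, 3, 3, 1).
So the schedule is: every Wednesday, Saturday and Sunday.
The following Wednesday is Oct 14 2009.
The following Saturday is Oct 17 2009.
The following Sunday is Oct 18 2009.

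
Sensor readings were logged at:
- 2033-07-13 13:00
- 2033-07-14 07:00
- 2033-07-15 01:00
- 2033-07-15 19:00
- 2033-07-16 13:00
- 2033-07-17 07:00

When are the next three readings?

2033-07-18 01:00, 2033-07-18 19:00, 2033-07-19 13:00

Gaps: 18, 18, 18, 18, 18 hours — each event is 18 hours after the previous one.
2033-07-17 07:00 + 18 h = 2033-07-18 01:00.
2033-07-18 01:00 + 18 h = 2033-07-18 19:00.
2033-07-18 19:00 + 18 h = 2033-07-19 13:00.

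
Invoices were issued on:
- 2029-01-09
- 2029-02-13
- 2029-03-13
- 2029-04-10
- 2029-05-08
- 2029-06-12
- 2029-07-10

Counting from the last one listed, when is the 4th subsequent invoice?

All dates are Tuesdays, 35, 28, 28, 28, 35, 28 days apart.
Specifically, the 2nd Tuesday of each month.
2nd Tuesday of August 2029: 2029-08-14.
2nd Tuesday of September 2029: 2029-09-11.
October 2029 — 2nd Tuesday is 2029-10-09.
2nd Tuesday of November 2029: 2029-11-13.

2029-11-13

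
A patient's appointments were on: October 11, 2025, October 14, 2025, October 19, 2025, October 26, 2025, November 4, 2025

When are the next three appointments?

The spacing grows by 2 each time: 3, 5, 7, 9 days.
Next gap: 11 days. November 4, 2025 + 11 days = November 15, 2025.
Next gap: 13 days. November 15, 2025 + 13 days = November 28, 2025.
Next gap: 15 days. November 28, 2025 + 15 days = December 13, 2025.

November 15, 2025; November 28, 2025; December 13, 2025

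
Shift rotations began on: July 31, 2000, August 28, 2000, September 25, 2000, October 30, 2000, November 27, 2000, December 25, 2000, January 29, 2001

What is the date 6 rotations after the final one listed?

All Mondays; the gaps (28, 28, 35, 28, 28, 35) vary with month length.
This is the last Monday of each month.
February 2001 ends with Monday February 26, 2001.
March 2001 ends with Monday March 26, 2001.
Last Monday of April 2001: April 30, 2001.
Last Monday of May 2001: May 28, 2001.
June 2001 ends with Monday June 25, 2001.
Last Monday of July 2001: July 30, 2001.

July 30, 2001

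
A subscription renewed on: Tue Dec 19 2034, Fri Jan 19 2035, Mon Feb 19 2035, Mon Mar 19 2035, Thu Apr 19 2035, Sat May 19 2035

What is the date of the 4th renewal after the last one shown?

Each date is the 19th; the gaps (31, 31, 28, 31, 30) track the month lengths.
The rule is the 19th of each month.
Next: June 2035 → Tue Jun 19 2035.
Next: July 2035 → Thu Jul 19 2035.
August 2035: Sun Aug 19 2035.
September 2035: Wed Sep 19 2035.

Wed Sep 19 2035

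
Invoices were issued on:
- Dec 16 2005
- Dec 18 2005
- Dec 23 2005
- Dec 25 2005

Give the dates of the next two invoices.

Dec 30 2005, Jan 1 2006

The gap pattern 2, 5, 2 repeats every 2 events.
These are the Fridays and Sundays of each week.
Next Friday: Dec 30 2005.
Next Sunday: Jan 1 2006.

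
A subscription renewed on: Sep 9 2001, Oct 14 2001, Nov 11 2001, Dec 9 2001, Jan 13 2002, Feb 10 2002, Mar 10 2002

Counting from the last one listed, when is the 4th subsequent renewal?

Gaps: 35, 28, 28, 35, 28, 28 days — a mix of 28 and 35. Every date is a Sunday.
Each is the 2nd Sunday of its month.
April 2002 — 2nd Sunday is Apr 14 2002.
2nd Sunday of May 2002: May 12 2002.
June 2002 — 2nd Sunday is Jun 9 2002.
July 2002 — 2nd Sunday is Jul 14 2002.

Jul 14 2002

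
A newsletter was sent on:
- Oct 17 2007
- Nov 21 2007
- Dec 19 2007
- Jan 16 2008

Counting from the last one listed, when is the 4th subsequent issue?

All dates are Wednesdays, 35, 28, 28 days apart.
Specifically, the 3rd Wednesday of each month.
February 2008 — 3rd Wednesday is Feb 20 2008.
March 2008 — 3rd Wednesday is Mar 19 2008.
3rd Wednesday of April 2008: Apr 16 2008.
3rd Wednesday of May 2008: May 21 2008.

May 21 2008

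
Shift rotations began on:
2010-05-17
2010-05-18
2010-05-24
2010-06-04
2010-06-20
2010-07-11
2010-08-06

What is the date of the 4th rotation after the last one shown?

2011-01-07

The spacing grows by 5 each time: 1, 6, 11, 16, 21, 26 days.
Next gap: 31 days. 2010-08-06 + 31 days = 2010-09-06.
Next gap: 36 days. 2010-09-06 + 36 days = 2010-10-12.
Next gap: 41 days. 2010-10-12 + 41 days = 2010-11-22.
Next gap: 46 days. 2010-11-22 + 46 days = 2011-01-07.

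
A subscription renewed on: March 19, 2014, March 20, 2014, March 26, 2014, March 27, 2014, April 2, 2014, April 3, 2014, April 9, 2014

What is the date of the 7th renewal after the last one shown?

Gaps: 1, 6, 1, 6, 1, 6 days — not constant, but cyclic with period 2.
The events fall on every Wednesday and Thursday.
Next Thursday: April 10, 2014.
Next Wednesday: April 16, 2014.
The following Thursday is April 17, 2014.
The following Wednesday is April 23, 2014.
The following Thursday is April 24, 2014.
Next Wednesday: April 30, 2014.
The following Thursday is May 1, 2014.

May 1, 2014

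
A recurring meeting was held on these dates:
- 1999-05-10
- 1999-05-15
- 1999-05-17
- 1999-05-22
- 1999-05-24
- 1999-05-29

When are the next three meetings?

The gap pattern 5, 2, 5, 2, 5 repeats every 2 events.
These are the Mondays and Saturdays of each week.
Next Monday: 1999-05-31.
The following Saturday is 1999-06-05.
Next Monday: 1999-06-07.

1999-05-31, 1999-06-05, 1999-06-07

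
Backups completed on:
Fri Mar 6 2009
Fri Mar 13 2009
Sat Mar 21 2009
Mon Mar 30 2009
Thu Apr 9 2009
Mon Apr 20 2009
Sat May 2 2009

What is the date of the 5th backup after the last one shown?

Thu Jul 16 2009

Gaps: 7, 8, 9, 10, 11, 12 days — each gap is 1 larger than the previous one.
Next gap: 13 days. Sat May 2 2009 + 13 days = Fri May 15 2009.
Next gap: 14 days. Fri May 15 2009 + 14 days = Fri May 29 2009.
Next gap: 15 days. Fri May 29 2009 + 15 days = Sat Jun 13 2009.
Next gap: 16 days. Sat Jun 13 2009 + 16 days = Mon Jun 29 2009.
Next gap: 17 days. Mon Jun 29 2009 + 17 days = Thu Jul 16 2009.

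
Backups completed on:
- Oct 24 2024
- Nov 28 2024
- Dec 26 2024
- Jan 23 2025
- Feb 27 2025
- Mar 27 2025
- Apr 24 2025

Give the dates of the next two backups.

May 22 2025, Jun 26 2025

Gaps: 35, 28, 28, 35, 28, 28 days — a mix of 28 and 35. Every date is a Thursday.
Each is the 4th Thursday of its month.
4th Thursday of May 2025: May 22 2025.
4th Thursday of June 2025: Jun 26 2025.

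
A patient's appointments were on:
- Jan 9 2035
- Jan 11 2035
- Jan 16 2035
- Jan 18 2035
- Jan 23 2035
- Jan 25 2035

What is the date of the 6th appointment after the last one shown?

Gaps: 2, 5, 2, 5, 2 days — not constant, but cyclic with period 2.
The events fall on every Tuesday and Thursday.
The following Tuesday is Jan 30 2035.
Next Thursday: Feb 1 2035.
Next Tuesday: Feb 6 2035.
The following Thursday is Feb 8 2035.
The following Tuesday is Feb 13 2035.
The following Thursday is Feb 15 2035.

Feb 15 2035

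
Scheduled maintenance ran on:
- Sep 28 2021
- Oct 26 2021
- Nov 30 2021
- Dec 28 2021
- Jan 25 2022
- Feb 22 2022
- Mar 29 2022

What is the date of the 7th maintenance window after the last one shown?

All Tuesdays; the gaps (28, 35, 28, 28, 28, 35) vary with month length.
This is the last Tuesday of each month.
Last Tuesday of April 2022: Apr 26 2022.
May 2022 ends with Tuesday May 31 2022.
Last Tuesday of June 2022: Jun 28 2022.
July 2022 ends with Tuesday Jul 26 2022.
August 2022 ends with Tuesday Aug 30 2022.
Last Tuesday of September 2022: Sep 27 2022.
Last Tuesday of October 2022: Oct 25 2022.

Oct 25 2022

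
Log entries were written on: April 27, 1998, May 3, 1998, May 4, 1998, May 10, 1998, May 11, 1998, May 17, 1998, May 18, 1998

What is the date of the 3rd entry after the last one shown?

Gaps: 6, 1, 6, 1, 6, 1 days — not constant, but cyclic with period 2.
The events fall on every Monday and Sunday.
The following Sunday is May 24, 1998.
Next Monday: May 25, 1998.
The following Sunday is May 31, 1998.

May 31, 1998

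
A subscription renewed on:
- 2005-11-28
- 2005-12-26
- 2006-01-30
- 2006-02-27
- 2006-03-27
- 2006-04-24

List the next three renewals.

All Mondays; the gaps (28, 35, 28, 28, 28) vary with month length.
This is the last Monday of each month.
Last Monday of May 2006: 2006-05-29.
June 2006 ends with Monday 2006-06-26.
Last Monday of July 2006: 2006-07-31.

2006-05-29, 2006-06-26, 2006-07-31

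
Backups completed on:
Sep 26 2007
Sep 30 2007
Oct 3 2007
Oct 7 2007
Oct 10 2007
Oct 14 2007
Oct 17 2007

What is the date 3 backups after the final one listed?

Oct 28 2007

The gap pattern 4, 3, 4, 3, 4, 3 repeats every 2 events.
These are the Wednesdays and Sundays of each week.
Next Sunday: Oct 21 2007.
The following Wednesday is Oct 24 2007.
Next Sunday: Oct 28 2007.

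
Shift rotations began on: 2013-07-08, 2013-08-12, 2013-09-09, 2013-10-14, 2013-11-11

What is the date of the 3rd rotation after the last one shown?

These are Mondays at 28- or 35-day spacing (35, 28, 35, 28).
The pattern: 2nd Monday of the month.
2nd Monday of December 2013: 2013-12-09.
2nd Monday of January 2014: 2014-01-13.
2nd Monday of February 2014: 2014-02-10.

2014-02-10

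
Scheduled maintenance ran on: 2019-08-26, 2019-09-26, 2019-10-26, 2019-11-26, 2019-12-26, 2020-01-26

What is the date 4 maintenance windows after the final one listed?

2020-05-26

Each date is the 26th; the gaps (31, 30, 31, 30, 31) track the month lengths.
The rule is the 26th of each month.
Next: February 2020 → 2020-02-26.
Next: March 2020 → 2020-03-26.
April 2020: 2020-04-26.
May 2020: 2020-05-26.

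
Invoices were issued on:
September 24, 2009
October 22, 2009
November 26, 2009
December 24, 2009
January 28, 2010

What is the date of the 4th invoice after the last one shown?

These are Thursdays at 28- or 35-day spacing (28, 35, 28, 35).
The pattern: 4th Thursday of the month.
February 2010 — 4th Thursday is February 25, 2010.
4th Thursday of March 2010: March 25, 2010.
4th Thursday of April 2010: April 22, 2010.
May 2010 — 4th Thursday is May 27, 2010.

May 27, 2010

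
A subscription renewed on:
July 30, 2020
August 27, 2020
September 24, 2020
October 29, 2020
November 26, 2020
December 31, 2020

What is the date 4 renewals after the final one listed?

Every date is a Thursday; gaps 28, 28, 35, 28, 35 days.
Each is the last Thursday of its month (at least one falls on the 29th or later, ruling out '4th Thursday').
Last Thursday of January 2021: January 28, 2021.
Last Thursday of February 2021: February 25, 2021.
March 2021 ends with Thursday March 25, 2021.
Last Thursday of April 2021: April 29, 2021.

April 29, 2021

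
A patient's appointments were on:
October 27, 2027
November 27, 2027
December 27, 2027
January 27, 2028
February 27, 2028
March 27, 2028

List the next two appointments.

April 27, 2028; May 27, 2028

Gaps: 31, 30, 31, 31, 29 days — not constant. Every event is on the 27th of the month.
Pattern: the 27th of each month.
Next: April 2028 → April 27, 2028.
May 2028: May 27, 2028.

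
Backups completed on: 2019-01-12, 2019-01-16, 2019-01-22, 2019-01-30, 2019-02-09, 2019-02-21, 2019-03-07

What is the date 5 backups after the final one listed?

Intervals are 4, 6, 8, 10, 12, 14 days — an arithmetic progression with common difference 2.
Next gap: 16 days. 2019-03-07 + 16 days = 2019-03-23.
Next gap: 18 days. 2019-03-23 + 18 days = 2019-04-10.
Next gap: 20 days. 2019-04-10 + 20 days = 2019-04-30.
Next gap: 22 days. 2019-04-30 + 22 days = 2019-05-22.
Next gap: 24 days. 2019-05-22 + 24 days = 2019-06-15.

2019-06-15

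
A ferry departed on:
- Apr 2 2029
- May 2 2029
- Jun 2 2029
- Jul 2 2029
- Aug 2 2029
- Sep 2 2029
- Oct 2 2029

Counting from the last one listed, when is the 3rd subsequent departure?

Each date is the 2nd; the gaps (30, 31, 30, 31, 31, 30) track the month lengths.
The rule is the 2nd of each month.
November 2029: Nov 2 2029.
December 2029: Dec 2 2029.
January 2030: Jan 2 2030.

Jan 2 2030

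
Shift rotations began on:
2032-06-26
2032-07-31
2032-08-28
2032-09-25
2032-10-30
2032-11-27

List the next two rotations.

2032-12-25, 2033-01-29

These are Saturdays with 35, 28, 28, 35, 28-day gaps.
Each is the final Saturday of its month — 2032-07-31 is past the 28th, so '4th Saturday' doesn't fit.
December 2032 ends with Saturday 2032-12-25.
January 2033 ends with Saturday 2033-01-29.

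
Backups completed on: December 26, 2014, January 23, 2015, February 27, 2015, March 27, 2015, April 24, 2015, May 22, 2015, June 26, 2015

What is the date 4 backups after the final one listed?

These are Fridays at 28- or 35-day spacing (28, 35, 28, 28, 28, 35).
The pattern: 4th Friday of the month.
4th Friday of July 2015: July 24, 2015.
August 2015 — 4th Friday is August 28, 2015.
September 2015 — 4th Friday is September 25, 2015.
4th Friday of October 2015: October 23, 2015.

October 23, 2015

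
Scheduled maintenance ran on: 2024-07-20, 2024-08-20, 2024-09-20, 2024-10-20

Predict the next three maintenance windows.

2024-11-20, 2024-12-20, 2025-01-20

Each date is the 20th; the gaps (31, 31, 30) track the month lengths.
The rule is the 20th of each month.
November 2024: 2024-11-20.
Next: December 2024 → 2024-12-20.
Next: January 2025 → 2025-01-20.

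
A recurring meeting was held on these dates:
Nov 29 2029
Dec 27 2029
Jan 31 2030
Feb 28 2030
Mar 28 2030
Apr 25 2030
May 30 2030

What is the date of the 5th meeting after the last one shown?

Every date is a Thursday; gaps 28, 35, 28, 28, 28, 35 days.
Each is the last Thursday of its month (at least one falls on the 29th or later, ruling out '4th Thursday').
Last Thursday of June 2030: Jun 27 2030.
July 2030 ends with Thursday Jul 25 2030.
Last Thursday of August 2030: Aug 29 2030.
September 2030 ends with Thursday Sep 26 2030.
October 2030 ends with Thursday Oct 31 2030.

Oct 31 2030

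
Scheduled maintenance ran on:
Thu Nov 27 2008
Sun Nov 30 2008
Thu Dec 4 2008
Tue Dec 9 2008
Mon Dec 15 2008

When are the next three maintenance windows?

Mon Dec 22 2008, Tue Dec 30 2008, Thu Jan 8 2009

The spacing grows by 1 each time: 3, 4, 5, 6 days.
Next gap: 7 days. Mon Dec 15 2008 + 7 days = Mon Dec 22 2008.
Next gap: 8 days. Mon Dec 22 2008 + 8 days = Tue Dec 30 2008.
Next gap: 9 days. Tue Dec 30 2008 + 9 days = Thu Jan 8 2009.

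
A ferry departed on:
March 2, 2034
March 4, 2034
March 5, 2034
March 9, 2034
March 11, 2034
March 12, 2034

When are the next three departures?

The gap pattern 2, 1, 4, 2, 1 repeats every 3 events.
These are the Thursdays, Saturdays and Sundays of each week.
The following Thursday is March 16, 2034.
Next Saturday: March 18, 2034.
The following Sunday is March 19, 2034.

March 16, 2034; March 18, 2034; March 19, 2034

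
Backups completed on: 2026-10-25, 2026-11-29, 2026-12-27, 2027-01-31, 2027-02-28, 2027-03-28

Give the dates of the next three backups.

2027-04-25, 2027-05-30, 2027-06-27

These are Sundays with 35, 28, 35, 28, 28-day gaps.
Each is the final Sunday of its month — 2026-11-29 is past the 28th, so '4th Sunday' doesn't fit.
Last Sunday of April 2027: 2027-04-25.
May 2027 ends with Sunday 2027-05-30.
June 2027 ends with Sunday 2027-06-27.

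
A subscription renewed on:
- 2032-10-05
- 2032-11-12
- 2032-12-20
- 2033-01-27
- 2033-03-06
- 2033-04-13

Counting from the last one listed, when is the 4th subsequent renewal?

Gaps between consecutive events: 38, 38, 38, 38, 38 days — a constant 38-day interval.
2033-04-13 + 38 days = 2033-05-21.
2033-05-21 + 38 days = 2033-06-28.
2033-06-28 + 38 days = 2033-08-05.
2033-08-05 + 38 days = 2033-09-12.

2033-09-12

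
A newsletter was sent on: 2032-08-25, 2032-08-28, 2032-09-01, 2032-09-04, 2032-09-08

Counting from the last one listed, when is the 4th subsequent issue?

2032-09-22

Every event lands on a Wednesday or Saturday (gaps cycle 3, 4, 3, 4).
So the schedule is: every Wednesday and Saturday.
The following Saturday is 2032-09-11.
Next Wednesday: 2032-09-15.
Next Saturday: 2032-09-18.
Next Wednesday: 2032-09-22.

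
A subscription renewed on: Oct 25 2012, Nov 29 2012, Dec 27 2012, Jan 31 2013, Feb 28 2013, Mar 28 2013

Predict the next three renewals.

Apr 25 2013, May 30 2013, Jun 27 2013

These are Thursdays with 35, 28, 35, 28, 28-day gaps.
Each is the final Thursday of its month — Nov 29 2012 is past the 28th, so '4th Thursday' doesn't fit.
Last Thursday of April 2013: Apr 25 2013.
May 2013 ends with Thursday May 30 2013.
June 2013 ends with Thursday Jun 27 2013.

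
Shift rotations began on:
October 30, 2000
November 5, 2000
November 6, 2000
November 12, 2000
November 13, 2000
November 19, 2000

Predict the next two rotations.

November 20, 2000; November 26, 2000

Gaps: 6, 1, 6, 1, 6 days — not constant, but cyclic with period 2.
The events fall on every Monday and Sunday.
Next Monday: November 20, 2000.
Next Sunday: November 26, 2000.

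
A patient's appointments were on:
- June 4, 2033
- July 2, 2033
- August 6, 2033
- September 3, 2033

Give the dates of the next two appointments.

October 1, 2033; November 5, 2033

These are Saturdays at 28- or 35-day spacing (28, 35, 28).
The pattern: 1st Saturday of the month.
October 2033 — 1st Saturday is October 1, 2033.
1st Saturday of November 2033: November 5, 2033.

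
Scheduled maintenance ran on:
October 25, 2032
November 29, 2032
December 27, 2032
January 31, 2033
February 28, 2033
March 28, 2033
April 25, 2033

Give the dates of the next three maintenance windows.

All Mondays; the gaps (35, 28, 35, 28, 28, 28) vary with month length.
This is the last Monday of each month.
May 2033 ends with Monday May 30, 2033.
June 2033 ends with Monday June 27, 2033.
Last Monday of July 2033: July 25, 2033.

May 30, 2033; June 27, 2033; July 25, 2033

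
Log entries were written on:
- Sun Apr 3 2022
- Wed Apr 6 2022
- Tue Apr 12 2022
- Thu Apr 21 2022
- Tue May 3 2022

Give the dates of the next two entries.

Gaps: 3, 6, 9, 12 days — each gap is 3 larger than the previous one.
Next gap: 15 days. Tue May 3 2022 + 15 days = Wed May 18 2022.
Next gap: 18 days. Wed May 18 2022 + 18 days = Sun Jun 5 2022.

Wed May 18 2022, Sun Jun 5 2022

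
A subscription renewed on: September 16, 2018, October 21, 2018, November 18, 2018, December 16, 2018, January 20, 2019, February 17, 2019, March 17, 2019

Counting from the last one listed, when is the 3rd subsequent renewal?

These are Sundays at 28- or 35-day spacing (35, 28, 28, 35, 28, 28).
The pattern: 3rd Sunday of the month.
April 2019 — 3rd Sunday is April 21, 2019.
3rd Sunday of May 2019: May 19, 2019.
3rd Sunday of June 2019: June 16, 2019.

June 16, 2019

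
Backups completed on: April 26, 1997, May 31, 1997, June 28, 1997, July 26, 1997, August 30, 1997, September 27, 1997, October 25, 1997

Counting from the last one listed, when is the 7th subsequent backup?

All Saturdays; the gaps (35, 28, 28, 35, 28, 28) vary with month length.
This is the last Saturday of each month.
November 1997 ends with Saturday November 29, 1997.
Last Saturday of December 1997: December 27, 1997.
January 1998 ends with Saturday January 31, 1998.
February 1998 ends with Saturday February 28, 1998.
March 1998 ends with Saturday March 28, 1998.
April 1998 ends with Saturday April 25, 1998.
Last Saturday of May 1998: May 30, 1998.

May 30, 1998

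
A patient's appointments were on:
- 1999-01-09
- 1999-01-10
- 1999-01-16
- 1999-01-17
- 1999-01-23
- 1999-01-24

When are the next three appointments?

Gaps: 1, 6, 1, 6, 1 days — not constant, but cyclic with period 2.
The events fall on every Saturday and Sunday.
Next Saturday: 1999-01-30.
Next Sunday: 1999-01-31.
Next Saturday: 1999-02-06.

1999-01-30, 1999-01-31, 1999-02-06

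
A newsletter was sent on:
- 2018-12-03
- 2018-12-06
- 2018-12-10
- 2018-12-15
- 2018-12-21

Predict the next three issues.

Intervals are 3, 4, 5, 6 days — an arithmetic progression with common difference 1.
Next gap: 7 days. 2018-12-21 + 7 days = 2018-12-28.
Next gap: 8 days. 2018-12-28 + 8 days = 2019-01-05.
Next gap: 9 days. 2019-01-05 + 9 days = 2019-01-14.

2018-12-28, 2019-01-05, 2019-01-14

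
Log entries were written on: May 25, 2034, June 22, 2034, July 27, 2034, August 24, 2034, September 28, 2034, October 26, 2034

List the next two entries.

Gaps: 28, 35, 28, 35, 28 days — a mix of 28 and 35. Every date is a Thursday.
Each is the 4th Thursday of its month.
November 2034 — 4th Thursday is November 23, 2034.
December 2034 — 4th Thursday is December 28, 2034.

November 23, 2034; December 28, 2034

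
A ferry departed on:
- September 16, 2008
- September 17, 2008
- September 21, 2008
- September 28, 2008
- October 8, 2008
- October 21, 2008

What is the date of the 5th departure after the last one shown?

The spacing grows by 3 each time: 1, 4, 7, 10, 13 days.
Next gap: 16 days. October 21, 2008 + 16 days = November 6, 2008.
Next gap: 19 days. November 6, 2008 + 19 days = November 25, 2008.
Next gap: 22 days. November 25, 2008 + 22 days = December 17, 2008.
Next gap: 25 days. December 17, 2008 + 25 days = January 11, 2009.
Next gap: 28 days. January 11, 2009 + 28 days = February 8, 2009.

February 8, 2009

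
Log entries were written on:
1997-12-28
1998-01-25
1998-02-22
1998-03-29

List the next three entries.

All Sundays; the gaps (28, 28, 35) vary with month length.
This is the last Sunday of each month.
April 1998 ends with Sunday 1998-04-26.
May 1998 ends with Sunday 1998-05-31.
Last Sunday of June 1998: 1998-06-28.

1998-04-26, 1998-05-31, 1998-06-28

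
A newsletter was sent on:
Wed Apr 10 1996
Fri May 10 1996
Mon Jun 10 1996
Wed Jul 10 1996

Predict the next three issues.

Sat Aug 10 1996, Tue Sep 10 1996, Thu Oct 10 1996

Gaps: 30, 31, 30 days — not constant. Every event is on the 10th of the month.
Pattern: the 10th of each month.
August 1996: Sat Aug 10 1996.
Next: September 1996 → Tue Sep 10 1996.
October 1996: Thu Oct 10 1996.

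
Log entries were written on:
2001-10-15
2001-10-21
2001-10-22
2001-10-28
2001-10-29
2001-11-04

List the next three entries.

Every event lands on a Monday or Sunday (gaps cycle 6, 1, 6, 1, 6).
So the schedule is: every Monday and Sunday.
The following Monday is 2001-11-05.
The following Sunday is 2001-11-11.
The following Monday is 2001-11-12.

2001-11-05, 2001-11-11, 2001-11-12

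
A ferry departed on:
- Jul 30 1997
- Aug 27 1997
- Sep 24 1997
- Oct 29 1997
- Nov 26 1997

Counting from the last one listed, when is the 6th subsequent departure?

These are Wednesdays with 28, 28, 35, 28-day gaps.
Each is the final Wednesday of its month — Jul 30 1997 is past the 28th, so '4th Wednesday' doesn't fit.
December 1997 ends with Wednesday Dec 31 1997.
Last Wednesday of January 1998: Jan 28 1998.
February 1998 ends with Wednesday Feb 25 1998.
March 1998 ends with Wednesday Mar 25 1998.
Last Wednesday of April 1998: Apr 29 1998.
Last Wednesday of May 1998: May 27 1998.

May 27 1998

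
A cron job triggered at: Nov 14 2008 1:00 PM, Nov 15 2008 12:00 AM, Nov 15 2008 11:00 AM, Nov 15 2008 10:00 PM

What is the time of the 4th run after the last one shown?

The interval is a steady 11 hours (11, 11, 11).
Nov 15 2008 10:00 PM + 11 h = Nov 16 2008 9:00 AM.
Nov 16 2008 9:00 AM + 11 h = Nov 16 2008 8:00 PM.
Nov 16 2008 8:00 PM + 11 h = Nov 17 2008 7:00 AM.
Nov 17 2008 7:00 AM + 11 h = Nov 17 2008 6:00 PM.

Nov 17 2008 6:00 PM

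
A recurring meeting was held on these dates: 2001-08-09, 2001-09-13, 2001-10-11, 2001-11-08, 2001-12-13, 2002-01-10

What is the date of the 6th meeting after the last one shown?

Gaps: 35, 28, 28, 35, 28 days — a mix of 28 and 35. Every date is a Thursday.
Each is the 2nd Thursday of its month.
February 2002 — 2nd Thursday is 2002-02-14.
2nd Thursday of March 2002: 2002-03-14.
2nd Thursday of April 2002: 2002-04-11.
May 2002 — 2nd Thursday is 2002-05-09.
2nd Thursday of June 2002: 2002-06-13.
July 2002 — 2nd Thursday is 2002-07-11.

2002-07-11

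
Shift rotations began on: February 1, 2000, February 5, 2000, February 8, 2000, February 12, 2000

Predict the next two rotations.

Every event lands on a Tuesday or Saturday (gaps cycle 4, 3, 4).
So the schedule is: every Tuesday and Saturday.
Next Tuesday: February 15, 2000.
Next Saturday: February 19, 2000.

February 15, 2000; February 19, 2000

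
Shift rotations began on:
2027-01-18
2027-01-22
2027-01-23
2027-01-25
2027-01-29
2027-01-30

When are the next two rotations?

Every event lands on a Monday or Friday or Saturday (gaps cycle 4, 1, 2, 4, 1).
So the schedule is: every Monday, Friday and Saturday.
The following Monday is 2027-02-01.
The following Friday is 2027-02-05.

2027-02-01, 2027-02-05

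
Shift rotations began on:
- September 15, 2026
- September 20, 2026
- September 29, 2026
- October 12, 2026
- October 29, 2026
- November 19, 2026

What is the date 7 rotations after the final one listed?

The spacing grows by 4 each time: 5, 9, 13, 17, 21 days.
Next gap: 25 days. November 19, 2026 + 25 days = December 14, 2026.
Next gap: 29 days. December 14, 2026 + 29 days = January 12, 2027.
Next gap: 33 days. January 12, 2027 + 33 days = February 14, 2027.
Next gap: 37 days. February 14, 2027 + 37 days = March 23, 2027.
Next gap: 41 days. March 23, 2027 + 41 days = May 3, 2027.
Next gap: 45 days. May 3, 2027 + 45 days = June 17, 2027.
Next gap: 49 days. June 17, 2027 + 49 days = August 5, 2027.

August 5, 2027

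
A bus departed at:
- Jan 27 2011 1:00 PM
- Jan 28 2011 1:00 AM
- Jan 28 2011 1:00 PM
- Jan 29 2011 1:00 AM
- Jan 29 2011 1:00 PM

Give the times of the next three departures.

Jan 30 2011 1:00 AM, Jan 30 2011 1:00 PM, Jan 31 2011 1:00 AM

Gaps: 12, 12, 12, 12 hours — each event is 12 hours after the previous one.
Jan 29 2011 1:00 PM + 12 h = Jan 30 2011 1:00 AM.
Jan 30 2011 1:00 AM + 12 h = Jan 30 2011 1:00 PM.
Jan 30 2011 1:00 PM + 12 h = Jan 31 2011 1:00 AM.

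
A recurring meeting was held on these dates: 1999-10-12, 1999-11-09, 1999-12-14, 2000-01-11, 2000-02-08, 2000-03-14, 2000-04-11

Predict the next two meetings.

All dates are Tuesdays, 28, 35, 28, 28, 35, 28 days apart.
Specifically, the 2nd Tuesday of each month.
May 2000 — 2nd Tuesday is 2000-05-09.
2nd Tuesday of June 2000: 2000-06-13.

2000-05-09, 2000-06-13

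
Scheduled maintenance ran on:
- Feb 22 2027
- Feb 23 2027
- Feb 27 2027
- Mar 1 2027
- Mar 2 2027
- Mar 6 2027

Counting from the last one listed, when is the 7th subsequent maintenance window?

Mar 22 2027

Every event lands on a Monday or Tuesday or Saturday (gaps cycle 1, 4, 2, 1, 4).
So the schedule is: every Monday, Tuesday and Saturday.
The following Monday is Mar 8 2027.
Next Tuesday: Mar 9 2027.
Next Saturday: Mar 13 2027.
Next Monday: Mar 15 2027.
Next Tuesday: Mar 16 2027.
The following Saturday is Mar 20 2027.
Next Monday: Mar 22 2027.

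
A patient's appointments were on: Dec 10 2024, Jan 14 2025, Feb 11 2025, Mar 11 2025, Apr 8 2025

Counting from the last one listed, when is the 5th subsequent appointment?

These are Tuesdays at 28- or 35-day spacing (35, 28, 28, 28).
The pattern: 2nd Tuesday of the month.
2nd Tuesday of May 2025: May 13 2025.
June 2025 — 2nd Tuesday is Jun 10 2025.
July 2025 — 2nd Tuesday is Jul 8 2025.
2nd Tuesday of August 2025: Aug 12 2025.
2nd Tuesday of September 2025: Sep 9 2025.

Sep 9 2025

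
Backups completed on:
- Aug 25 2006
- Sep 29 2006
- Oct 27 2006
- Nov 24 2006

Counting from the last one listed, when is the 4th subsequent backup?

Mar 30 2007

All Fridays; the gaps (35, 28, 28) vary with month length.
This is the last Friday of each month.
December 2006 ends with Friday Dec 29 2006.
January 2007 ends with Friday Jan 26 2007.
February 2007 ends with Friday Feb 23 2007.
March 2007 ends with Friday Mar 30 2007.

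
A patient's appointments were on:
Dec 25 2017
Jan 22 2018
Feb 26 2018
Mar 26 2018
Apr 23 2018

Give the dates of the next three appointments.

Gaps: 28, 35, 28, 28 days — a mix of 28 and 35. Every date is a Monday.
Each is the 4th Monday of its month.
4th Monday of May 2018: May 28 2018.
4th Monday of June 2018: Jun 25 2018.
July 2018 — 4th Monday is Jul 23 2018.

May 28 2018, Jun 25 2018, Jul 23 2018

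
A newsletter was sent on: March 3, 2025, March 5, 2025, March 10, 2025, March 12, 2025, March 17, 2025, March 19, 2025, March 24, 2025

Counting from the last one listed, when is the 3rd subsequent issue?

Gaps: 2, 5, 2, 5, 2, 5 days — not constant, but cyclic with period 2.
The events fall on every Monday and Wednesday.
The following Wednesday is March 26, 2025.
Next Monday: March 31, 2025.
Next Wednesday: April 2, 2025.

April 2, 2025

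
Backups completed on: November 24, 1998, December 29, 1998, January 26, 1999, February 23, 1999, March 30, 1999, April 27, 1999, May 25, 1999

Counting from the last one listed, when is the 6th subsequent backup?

Every date is a Tuesday; gaps 35, 28, 28, 35, 28, 28 days.
Each is the last Tuesday of its month (at least one falls on the 29th or later, ruling out '4th Tuesday').
June 1999 ends with Tuesday June 29, 1999.
July 1999 ends with Tuesday July 27, 1999.
August 1999 ends with Tuesday August 31, 1999.
September 1999 ends with Tuesday September 28, 1999.
Last Tuesday of October 1999: October 26, 1999.
November 1999 ends with Tuesday November 30, 1999.

November 30, 1999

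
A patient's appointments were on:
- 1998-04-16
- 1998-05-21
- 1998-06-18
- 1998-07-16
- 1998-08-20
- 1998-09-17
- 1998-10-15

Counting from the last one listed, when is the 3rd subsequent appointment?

1999-01-21

All dates are Thursdays, 35, 28, 28, 35, 28, 28 days apart.
Specifically, the 3rd Thursday of each month.
November 1998 — 3rd Thursday is 1998-11-19.
3rd Thursday of December 1998: 1998-12-17.
3rd Thursday of January 1999: 1999-01-21.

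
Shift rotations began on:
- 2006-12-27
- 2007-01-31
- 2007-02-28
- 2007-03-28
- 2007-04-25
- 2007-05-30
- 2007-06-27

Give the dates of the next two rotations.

2007-07-25, 2007-08-29

Every date is a Wednesday; gaps 35, 28, 28, 28, 35, 28 days.
Each is the last Wednesday of its month (at least one falls on the 29th or later, ruling out '4th Wednesday').
Last Wednesday of July 2007: 2007-07-25.
Last Wednesday of August 2007: 2007-08-29.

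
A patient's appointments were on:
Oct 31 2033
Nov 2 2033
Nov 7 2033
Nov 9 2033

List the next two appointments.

Nov 14 2033, Nov 16 2033

Gaps: 2, 5, 2 days — not constant, but cyclic with period 2.
The events fall on every Monday and Wednesday.
Next Monday: Nov 14 2033.
The following Wednesday is Nov 16 2033.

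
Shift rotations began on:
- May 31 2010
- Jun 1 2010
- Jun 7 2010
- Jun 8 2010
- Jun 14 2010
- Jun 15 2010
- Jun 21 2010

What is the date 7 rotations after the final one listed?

Every event lands on a Monday or Tuesday (gaps cycle 1, 6, 1, 6, 1, 6).
So the schedule is: every Monday and Tuesday.
Next Tuesday: Jun 22 2010.
Next Monday: Jun 28 2010.
Next Tuesday: Jun 29 2010.
Next Monday: Jul 5 2010.
Next Tuesday: Jul 6 2010.
Next Monday: Jul 12 2010.
The following Tuesday is Jul 13 2010.

Jul 13 2010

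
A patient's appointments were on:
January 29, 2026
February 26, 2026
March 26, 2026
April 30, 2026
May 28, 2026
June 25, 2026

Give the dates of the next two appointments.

Every date is a Thursday; gaps 28, 28, 35, 28, 28 days.
Each is the last Thursday of its month (at least one falls on the 29th or later, ruling out '4th Thursday').
Last Thursday of July 2026: July 30, 2026.
August 2026 ends with Thursday August 27, 2026.

July 30, 2026; August 27, 2026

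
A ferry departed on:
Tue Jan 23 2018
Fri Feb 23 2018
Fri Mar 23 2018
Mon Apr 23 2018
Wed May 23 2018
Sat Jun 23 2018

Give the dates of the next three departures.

Each date is the 23rd; the gaps (31, 28, 31, 30, 31) track the month lengths.
The rule is the 23rd of each month.
July 2018: Mon Jul 23 2018.
August 2018: Thu Aug 23 2018.
Next: September 2018 → Sun Sep 23 2018.

Mon Jul 23 2018, Thu Aug 23 2018, Sun Sep 23 2018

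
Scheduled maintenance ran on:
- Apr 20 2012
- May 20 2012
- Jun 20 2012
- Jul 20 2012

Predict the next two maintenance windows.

Aug 20 2012, Sep 20 2012

Gaps: 30, 31, 30 days — not constant. Every event is on the 20th of the month.
Pattern: the 20th of each month.
August 2012: Aug 20 2012.
Next: September 2012 → Sep 20 2012.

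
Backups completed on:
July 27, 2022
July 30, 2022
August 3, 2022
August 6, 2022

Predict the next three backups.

Every event lands on a Wednesday or Saturday (gaps cycle 3, 4, 3).
So the schedule is: every Wednesday and Saturday.
Next Wednesday: August 10, 2022.
Next Saturday: August 13, 2022.
Next Wednesday: August 17, 2022.

August 10, 2022; August 13, 2022; August 17, 2022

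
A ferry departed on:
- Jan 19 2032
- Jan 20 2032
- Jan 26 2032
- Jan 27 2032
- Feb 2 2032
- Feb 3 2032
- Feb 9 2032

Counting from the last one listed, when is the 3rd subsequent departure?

The gap pattern 1, 6, 1, 6, 1, 6 repeats every 2 events.
These are the Mondays and Tuesdays of each week.
The following Tuesday is Feb 10 2032.
Next Monday: Feb 16 2032.
Next Tuesday: Feb 17 2032.

Feb 17 2032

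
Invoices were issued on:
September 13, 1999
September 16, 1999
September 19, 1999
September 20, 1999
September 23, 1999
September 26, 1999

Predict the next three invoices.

Every event lands on a Monday or Thursday or Sunday (gaps cycle 3, 3, 1, 3, 3).
So the schedule is: every Monday, Thursday and Sunday.
Next Monday: September 27, 1999.
Next Thursday: September 30, 1999.
Next Sunday: October 3, 1999.

September 27, 1999; September 30, 1999; October 3, 1999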